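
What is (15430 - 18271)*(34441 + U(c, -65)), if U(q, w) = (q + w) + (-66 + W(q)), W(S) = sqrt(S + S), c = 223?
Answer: -98108253 - 2841*sqrt(446) ≈ -9.8168e+7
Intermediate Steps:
W(S) = sqrt(2)*sqrt(S) (W(S) = sqrt(2*S) = sqrt(2)*sqrt(S))
U(q, w) = -66 + q + w + sqrt(2)*sqrt(q) (U(q, w) = (q + w) + (-66 + sqrt(2)*sqrt(q)) = -66 + q + w + sqrt(2)*sqrt(q))
(15430 - 18271)*(34441 + U(c, -65)) = (15430 - 18271)*(34441 + (-66 + 223 - 65 + sqrt(2)*sqrt(223))) = -2841*(34441 + (-66 + 223 - 65 + sqrt(446))) = -2841*(34441 + (92 + sqrt(446))) = -2841*(34533 + sqrt(446)) = -98108253 - 2841*sqrt(446)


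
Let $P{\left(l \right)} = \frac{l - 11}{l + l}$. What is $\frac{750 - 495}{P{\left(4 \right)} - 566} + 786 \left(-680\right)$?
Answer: $- \frac{484773768}{907} \approx -5.3448 \cdot 10^{5}$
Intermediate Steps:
$P{\left(l \right)} = \frac{-11 + l}{2 l}$
$\frac{750 - 495}{P{\left(4 \right)} - 566} + 786 \left(-680\right) = \frac{750 - 495}{\frac{-11 + 4}{2 \cdot 4} - 566} + 786 \left(-680\right) = \frac{255}{\frac{1}{2} \cdot \frac{1}{4} \left(-7\right) - 566} - 534480 = \frac{255}{- \frac{7}{8} - 566} - 534480 = \frac{255}{- \frac{4535}{8}} - 534480 = 255 \left(- \frac{8}{4535}\right) - 534480 = - \frac{408}{907} - 534480 = - \frac{484773768}{907}$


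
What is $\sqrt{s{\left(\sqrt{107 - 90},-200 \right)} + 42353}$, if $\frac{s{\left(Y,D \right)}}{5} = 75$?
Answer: $14 \sqrt{218} \approx 206.71$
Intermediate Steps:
$s{\left(Y,D \right)} = 375$ ($s{\left(Y,D \right)} = 5 \cdot 75 = 375$)
$\sqrt{s{\left(\sqrt{107 - 90},-200 \right)} + 42353} = \sqrt{375 + 42353} = \sqrt{42728} = 14 \sqrt{218}$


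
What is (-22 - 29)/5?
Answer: -51/5 ≈ -10.200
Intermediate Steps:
(-22 - 29)/5 = -51*⅕ = -51/5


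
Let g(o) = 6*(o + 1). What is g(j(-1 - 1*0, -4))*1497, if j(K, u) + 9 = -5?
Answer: -116766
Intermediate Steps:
j(K, u) = -14 (j(K, u) = -9 - 5 = -14)
g(o) = 6 + 6*o (g(o) = 6*(1 + o) = 6 + 6*o)
g(j(-1 - 1*0, -4))*1497 = (6 + 6*(-14))*1497 = (6 - 84)*1497 = -78*1497 = -116766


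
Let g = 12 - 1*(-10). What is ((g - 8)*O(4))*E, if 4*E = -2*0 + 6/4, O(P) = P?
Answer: 21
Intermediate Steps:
g = 22 (g = 12 + 10 = 22)
E = 3/8 (E = (-2*0 + 6/4)/4 = (0 + 6*(1/4))/4 = (0 + 3/2)/4 = (1/4)*(3/2) = 3/8 ≈ 0.37500)
((g - 8)*O(4))*E = ((22 - 8)*4)*(3/8) = (14*4)*(3/8) = 56*(3/8) = 21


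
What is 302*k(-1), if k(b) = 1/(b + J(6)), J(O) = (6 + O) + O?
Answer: 302/17 ≈ 17.765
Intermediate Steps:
J(O) = 6 + 2*O
k(b) = 1/(18 + b) (k(b) = 1/(b + (6 + 2*6)) = 1/(b + (6 + 12)) = 1/(b + 18) = 1/(18 + b))
302*k(-1) = 302/(18 - 1) = 302/17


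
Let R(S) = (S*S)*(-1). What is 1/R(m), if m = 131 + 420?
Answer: -1/303601 ≈ -3.2938e-6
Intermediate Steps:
m = 551
R(S) = -S**2 (R(S) = S**2*(-1) = -S**2)
1/R(m) = 1/(-1*551**2) = 1/(-1*303601) = 1/(-303601) = -1/303601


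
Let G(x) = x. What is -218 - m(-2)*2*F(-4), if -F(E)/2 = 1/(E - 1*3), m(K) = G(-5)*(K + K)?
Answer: -1606/7 ≈ -229.43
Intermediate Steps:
m(K) = -10*K (m(K) = -5*(K + K) = -10*K)
F(E) = -2/(-3 + E) (F(E) = -2/(E - 1*3) = -2/(E - 3) = -2/(-3 + E))
-218 - m(-2)*2*F(-4) = -218 - -10*(-2)*2*(-2/(-3 - 4)) = -218 - 20*2*(-2/(-7)) = -218 - 40*(-2*(-⅐)) = -218 - 40*2/7 = -218 - 1*80/7 = -218 - 80/7 = -1606/7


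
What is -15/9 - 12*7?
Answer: -257/3 ≈ -85.667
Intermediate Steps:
-15/9 - 12*7 = -15*⅑ - 84 = -5/3 - 84 = -257/3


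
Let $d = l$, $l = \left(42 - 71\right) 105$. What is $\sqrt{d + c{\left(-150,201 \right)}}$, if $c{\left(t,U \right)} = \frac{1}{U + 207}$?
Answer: $\frac{i \sqrt{126720618}}{204} \approx 55.182 i$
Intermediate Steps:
$c{\left(t,U \right)} = \frac{1}{207 + U}$
$l = -3045$ ($l = \left(-29\right) 105 = -3045$)
$d = -3045$
$\sqrt{d + c{\left(-150,201 \right)}} = \sqrt{-3045 + \frac{1}{207 + 201}} = \sqrt{-3045 + \frac{1}{408}} = \sqrt{- \frac{1242359}{408}} = \frac{i \sqrt{126720618}}{204}$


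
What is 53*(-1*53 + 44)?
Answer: -477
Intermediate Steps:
53*(-1*53 + 44) = 53*(-53 + 44) = 53*(-9) = -477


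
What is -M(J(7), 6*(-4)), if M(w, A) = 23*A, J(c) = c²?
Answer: 552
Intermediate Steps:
-M(J(7), 6*(-4)) = -23*6*(-4) = -23*(-24) = -1*(-552) = 552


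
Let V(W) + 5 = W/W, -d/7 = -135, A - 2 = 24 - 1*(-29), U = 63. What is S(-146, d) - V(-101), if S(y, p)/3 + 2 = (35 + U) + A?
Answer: 457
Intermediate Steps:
A = 55 (A = 2 + (24 - 1*(-29)) = 2 + (24 + 29) = 2 + 53 = 55)
d = 945 (d = -7*(-135) = 945)
S(y, p) = 453 (S(y, p) = -6 + 3*((35 + 63) + 55) = -6 + 3*(98 + 55) = -6 + 3*153 = -6 + 459 = 453)
V(W) = -4 (V(W) = -5 + W/W = -5 + 1 = -4)
S(-146, d) - V(-101) = 453 - 1*(-4) = 453 + 4 = 457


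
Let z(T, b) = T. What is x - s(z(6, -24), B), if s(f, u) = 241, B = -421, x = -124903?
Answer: -125144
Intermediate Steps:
x - s(z(6, -24), B) = -124903 - 1*241 = -124903 - 241 = -125144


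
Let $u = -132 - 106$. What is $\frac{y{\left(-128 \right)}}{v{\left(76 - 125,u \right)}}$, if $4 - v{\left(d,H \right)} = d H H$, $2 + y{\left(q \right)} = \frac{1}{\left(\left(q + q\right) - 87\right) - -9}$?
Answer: $- \frac{669}{927037040} \approx -7.2165 \cdot 10^{-7}$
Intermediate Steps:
$u = -238$ ($u = -132 - 106 = -238$)
$y{\left(q \right)} = -2 + \frac{1}{-78 + 2 q}$ ($y{\left(q \right)} = -2 + \frac{1}{\left(\left(q + q\right) - 87\right) - -9} = -2 + \frac{1}{\left(2 q - 87\right) + \left(-93 + 102\right)} = -2 + \frac{1}{\left(-87 + 2 q\right) + 9} = -2 + \frac{1}{-78 + 2 q}$)
$v{\left(d,H \right)} = 4 - d H^{2}$ ($v{\left(d,H \right)} = 4 - d H H = 4 - H d H = 4 - d H^{2}$)
$\frac{y{\left(-128 \right)}}{v{\left(76 - 125,u \right)}} = \frac{\frac{1}{2} \frac{1}{-39 - 128} \left(157 - -512\right)}{4 - \left(76 - 125\right) \left(-238\right)^{2}} = \frac{\frac{1}{2} \frac{1}{-167} \left(157 + 512\right)}{4 - \left(76 - 125\right) 56644} = \frac{\frac{1}{2} \left(- \frac{1}{167}\right) 669}{4 - \left(-49\right) 56644} = - \frac{669}{334 \left(4 + 2775556\right)} = - \frac{669}{334 \cdot 2775560} = \left(- \frac{669}{334}\right) \frac{1}{2775560} = - \frac{669}{927037040}$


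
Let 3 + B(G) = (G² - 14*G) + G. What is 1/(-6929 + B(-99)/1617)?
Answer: -539/3731036 ≈ -0.00014446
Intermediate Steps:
B(G) = -3 + G² - 13*G (B(G) = -3 + ((G² - 14*G) + G) = -3 + (G² - 13*G) = -3 + G² - 13*G)
1/(-6929 + B(-99)/1617) = 1/(-6929 + (-3 + (-99)² - 13*(-99))/1617) = 1/(-6929 + (-3 + 9801 + 1287)*(1/1617)) = 1/(-6929 + 11085*(1/1617)) = 1/(-6929 + 3695/539) = 1/(-3731036/539) = -539/3731036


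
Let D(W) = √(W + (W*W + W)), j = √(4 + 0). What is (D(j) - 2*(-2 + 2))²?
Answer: 8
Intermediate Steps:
j = 2 (j = √4 = 2)
D(W) = √(W² + 2*W) (D(W) = √(W + (W² + W)) = √(W + (W + W²)) = √(W² + 2*W))
(D(j) - 2*(-2 + 2))² = (√(2*(2 + 2)) - 2*(-2 + 2))² = (√(2*4) - 2*0)² = (√8 + 0)² = (2*√2 + 0)² = (2*√2)² = 8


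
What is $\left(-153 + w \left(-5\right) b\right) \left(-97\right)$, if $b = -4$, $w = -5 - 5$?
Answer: $34241$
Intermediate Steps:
$w = -10$ ($w = -5 - 5 = -10$)
$\left(-153 + w \left(-5\right) b\right) \left(-97\right) = \left(-153 + \left(-10\right) \left(-5\right) \left(-4\right)\right) \left(-97\right) = \left(-153 + 50 \left(-4\right)\right) \left(-97\right) = \left(-153 - 200\right) \left(-97\right) = \left(-353\right) \left(-97\right) = 34241$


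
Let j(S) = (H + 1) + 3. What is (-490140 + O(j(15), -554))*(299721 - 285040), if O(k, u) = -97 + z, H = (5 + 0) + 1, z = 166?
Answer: -7194732351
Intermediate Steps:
H = 6 (H = 5 + 1 = 6)
j(S) = 10 (j(S) = (6 + 1) + 3 = 7 + 3 = 10)
O(k, u) = 69 (O(k, u) = -97 + 166 = 69)
(-490140 + O(j(15), -554))*(299721 - 285040) = (-490140 + 69)*(299721 - 285040) = -490071*14681 = -7194732351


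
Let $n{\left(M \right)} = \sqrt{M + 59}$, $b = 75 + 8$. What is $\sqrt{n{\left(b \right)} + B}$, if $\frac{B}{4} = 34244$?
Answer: $\sqrt{136976 + \sqrt{142}} \approx 370.12$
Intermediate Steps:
$b = 83$
$n{\left(M \right)} = \sqrt{59 + M}$
$B = 136976$ ($B = 4 \cdot 34244 = 136976$)
$\sqrt{n{\left(b \right)} + B} = \sqrt{\sqrt{59 + 83} + 136976} = \sqrt{\sqrt{142} + 136976} = \sqrt{136976 + \sqrt{142}}$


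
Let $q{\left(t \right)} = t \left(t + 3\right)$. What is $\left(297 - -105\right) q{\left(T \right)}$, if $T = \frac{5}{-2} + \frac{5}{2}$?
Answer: $0$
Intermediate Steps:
$T = 0$ ($T = 5 \left(- \frac{1}{2}\right) + 5 \cdot \frac{1}{2} = - \frac{5}{2} + \frac{5}{2} = 0$)
$q{\left(t \right)} = t \left(3 + t\right)$
$\left(297 - -105\right) q{\left(T \right)} = \left(297 - -105\right) 0 \left(3 + 0\right) = \left(297 + 105\right) 0 \cdot 3 = 402 \cdot 0 = 0$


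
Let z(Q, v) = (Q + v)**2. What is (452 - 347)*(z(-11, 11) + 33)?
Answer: 3465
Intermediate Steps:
(452 - 347)*(z(-11, 11) + 33) = (452 - 347)*((-11 + 11)**2 + 33) = 105*(0**2 + 33) = 105*(0 + 33) = 105*33 = 3465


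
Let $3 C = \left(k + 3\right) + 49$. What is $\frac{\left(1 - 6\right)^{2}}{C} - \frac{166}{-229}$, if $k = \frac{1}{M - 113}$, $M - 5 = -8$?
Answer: $\frac{2993446}{1381099} \approx 2.1674$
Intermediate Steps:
$M = -3$ ($M = 5 - 8 = -3$)
$k = - \frac{1}{116}$ ($k = \frac{1}{-3 - 113} = \frac{1}{-116} = - \frac{1}{116} \approx -0.0086207$)
$C = \frac{6031}{348}$ ($C = \frac{\left(- \frac{1}{116} + 3\right) + 49}{3} = \frac{\frac{347}{116} + 49}{3} = \frac{1}{3} \cdot \frac{6031}{116} = \frac{6031}{348} \approx 17.33$)
$\frac{\left(1 - 6\right)^{2}}{C} - \frac{166}{-229} = \frac{\left(1 - 6\right)^{2}}{\frac{6031}{348}} - \frac{166}{-229} = \left(1 - 6\right)^{2} \cdot \frac{348}{6031} - - \frac{166}{229} = \left(-5\right)^{2} \cdot \frac{348}{6031} + \frac{166}{229} = 25 \cdot \frac{348}{6031} + \frac{166}{229} = \frac{8700}{6031} + \frac{166}{229} = \frac{2993446}{1381099}$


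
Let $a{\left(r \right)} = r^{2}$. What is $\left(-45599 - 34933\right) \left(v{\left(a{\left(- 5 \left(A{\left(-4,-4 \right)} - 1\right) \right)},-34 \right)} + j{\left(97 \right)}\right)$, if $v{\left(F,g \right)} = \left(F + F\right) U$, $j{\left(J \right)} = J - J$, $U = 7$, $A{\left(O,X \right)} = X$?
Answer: $-704655000$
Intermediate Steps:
$j{\left(J \right)} = 0$
$v{\left(F,g \right)} = 14 F$ ($v{\left(F,g \right)} = \left(F + F\right) 7 = 2 F 7 = 14 F$)
$\left(-45599 - 34933\right) \left(v{\left(a{\left(- 5 \left(A{\left(-4,-4 \right)} - 1\right) \right)},-34 \right)} + j{\left(97 \right)}\right) = \left(-45599 - 34933\right) \left(14 \left(- 5 \left(-4 - 1\right)\right)^{2} + 0\right) = - 80532 \left(14 \left(\left(-5\right) \left(-5\right)\right)^{2} + 0\right) = - 80532 \left(14 \cdot 25^{2} + 0\right) = - 80532 \left(14 \cdot 625 + 0\right) = - 80532 \left(8750 + 0\right) = \left(-80532\right) 8750 = -704655000$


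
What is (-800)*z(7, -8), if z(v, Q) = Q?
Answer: 6400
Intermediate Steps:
(-800)*z(7, -8) = -800*(-8) = 6400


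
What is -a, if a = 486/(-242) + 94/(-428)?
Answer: 57689/25894 ≈ 2.2279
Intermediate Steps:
a = -57689/25894 (a = 486*(-1/242) + 94*(-1/428) = -243/121 - 47/214 = -57689/25894 ≈ -2.2279)
-a = -1*(-57689/25894) = 57689/25894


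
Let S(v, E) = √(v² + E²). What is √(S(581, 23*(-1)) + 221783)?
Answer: √(221783 + √338090) ≈ 471.56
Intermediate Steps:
S(v, E) = √(E² + v²)
√(S(581, 23*(-1)) + 221783) = √(√((23*(-1))² + 581²) + 221783) = √(√((-23)² + 337561) + 221783) = √(√(529 + 337561) + 221783) = √(√338090 + 221783) = √(221783 + √338090)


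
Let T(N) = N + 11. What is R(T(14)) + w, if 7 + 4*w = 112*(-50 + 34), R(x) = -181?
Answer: -2523/4 ≈ -630.75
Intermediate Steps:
T(N) = 11 + N
w = -1799/4 (w = -7/4 + (112*(-50 + 34))/4 = -7/4 + (112*(-16))/4 = -7/4 + (¼)*(-1792) = -7/4 - 448 = -1799/4 ≈ -449.75)
R(T(14)) + w = -181 - 1799/4 = -2523/4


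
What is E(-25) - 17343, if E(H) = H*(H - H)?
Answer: -17343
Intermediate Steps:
E(H) = 0 (E(H) = H*0 = 0)
E(-25) - 17343 = 0 - 17343 = -17343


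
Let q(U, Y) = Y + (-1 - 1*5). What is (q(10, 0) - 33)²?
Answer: 1521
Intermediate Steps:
q(U, Y) = -6 + Y (q(U, Y) = Y + (-1 - 5) = Y - 6 = -6 + Y)
(q(10, 0) - 33)² = ((-6 + 0) - 33)² = (-6 - 33)² = (-39)² = 1521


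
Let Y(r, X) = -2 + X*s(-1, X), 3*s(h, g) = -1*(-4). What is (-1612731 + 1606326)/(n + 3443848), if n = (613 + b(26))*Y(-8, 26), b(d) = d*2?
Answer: -19215/10396714 ≈ -0.0018482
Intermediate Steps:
b(d) = 2*d
s(h, g) = 4/3 (s(h, g) = (-1*(-4))/3 = (⅓)*4 = 4/3)
Y(r, X) = -2 + 4*X/3 (Y(r, X) = -2 + X*(4/3) = -2 + 4*X/3)
n = 65170/3 (n = (613 + 2*26)*(-2 + (4/3)*26) = (613 + 52)*(-2 + 104/3) = 665*(98/3) = 65170/3 ≈ 21723.)
(-1612731 + 1606326)/(n + 3443848) = (-1612731 + 1606326)/(65170/3 + 3443848) = -6405/10396714/3 = -6405*3/10396714 = -19215/10396714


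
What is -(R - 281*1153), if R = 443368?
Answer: -119375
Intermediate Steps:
-(R - 281*1153) = -(443368 - 281*1153) = -(443368 - 1*323993) = -(443368 - 323993) = -1*119375 = -119375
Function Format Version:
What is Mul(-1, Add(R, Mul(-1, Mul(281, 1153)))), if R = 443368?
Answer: -119375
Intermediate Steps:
Mul(-1, Add(R, Mul(-1, Mul(281, 1153)))) = Mul(-1, Add(443368, Mul(-1, Mul(281, 1153)))) = Mul(-1, Add(443368, Mul(-1, 323993))) = Mul(-1, Add(443368, -323993)) = Mul(-1, 119375) = -119375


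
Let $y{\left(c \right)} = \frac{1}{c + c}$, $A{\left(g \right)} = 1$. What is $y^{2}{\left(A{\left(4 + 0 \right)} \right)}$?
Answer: $\frac{1}{4} \approx 0.25$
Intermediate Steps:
$y{\left(c \right)} = \frac{1}{2 c}$
$y^{2}{\left(A{\left(4 + 0 \right)} \right)} = \left(\frac{1}{2 \cdot 1}\right)^{2} = \left(\frac{1}{2} \cdot 1\right)^{2} = \left(\frac{1}{2}\right)^{2} = \frac{1}{4}$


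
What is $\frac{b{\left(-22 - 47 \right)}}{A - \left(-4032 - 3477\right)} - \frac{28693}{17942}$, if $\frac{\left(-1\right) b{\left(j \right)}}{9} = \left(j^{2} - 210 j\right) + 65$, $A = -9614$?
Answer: $\frac{3058710283}{37767910} \approx 80.987$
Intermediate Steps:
$b{\left(j \right)} = -585 - 9 j^{2} + 1890 j$ ($b{\left(j \right)} = - 9 \left(\left(j^{2} - 210 j\right) + 65\right) = - 9 \left(65 + j^{2} - 210 j\right) = -585 - 9 j^{2} + 1890 j$)
$\frac{b{\left(-22 - 47 \right)}}{A - \left(-4032 - 3477\right)} - \frac{28693}{17942} = \frac{-585 - 9 \left(-22 - 47\right)^{2} + 1890 \left(-22 - 47\right)}{-9614 - \left(-4032 - 3477\right)} - \frac{28693}{17942} = \frac{-585 - 9 \left(-69\right)^{2} + 1890 \left(-69\right)}{-9614 - \left(-4032 - 3477\right)} - \frac{28693}{17942} = \frac{-585 - 42849 - 130410}{-9614 - -7509} - \frac{28693}{17942} = \frac{-585 - 42849 - 130410}{-9614 + 7509} - \frac{28693}{17942} = - \frac{173844}{-2105} - \frac{28693}{17942} = \left(-173844\right) \left(- \frac{1}{2105}\right) - \frac{28693}{17942} = \frac{173844}{2105} - \frac{28693}{17942} = \frac{3058710283}{37767910}$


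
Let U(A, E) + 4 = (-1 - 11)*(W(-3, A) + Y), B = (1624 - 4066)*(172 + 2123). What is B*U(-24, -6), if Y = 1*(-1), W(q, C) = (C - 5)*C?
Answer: 46763030160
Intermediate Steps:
W(q, C) = C*(-5 + C) (W(q, C) = (-5 + C)*C = C*(-5 + C))
B = -5604390 (B = -2442*2295 = -5604390)
Y = -1
U(A, E) = 8 - 12*A*(-5 + A) (U(A, E) = -4 + (-1 - 11)*(A*(-5 + A) - 1) = -4 - 12*(-1 + A*(-5 + A)) = -4 + (12 - 12*A*(-5 + A)) = 8 - 12*A*(-5 + A))
B*U(-24, -6) = -5604390*(8 - 12*(-24)*(-5 - 24)) = -5604390*(8 - 12*(-24)*(-29)) = -5604390*(8 - 8352) = -5604390*(-8344) = 46763030160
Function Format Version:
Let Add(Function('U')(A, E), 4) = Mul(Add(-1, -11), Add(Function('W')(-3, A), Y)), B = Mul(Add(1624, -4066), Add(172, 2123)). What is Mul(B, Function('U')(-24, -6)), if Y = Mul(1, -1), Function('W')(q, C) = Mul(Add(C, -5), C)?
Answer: 46763030160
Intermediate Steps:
Function('W')(q, C) = Mul(C, Add(-5, C)) (Function('W')(q, C) = Mul(Add(-5, C), C) = Mul(C, Add(-5, C)))
B = -5604390 (B = Mul(-2442, 2295) = -5604390)
Y = -1
Function('U')(A, E) = Add(8, Mul(-12, A, Add(-5, A))) (Function('U')(A, E) = Add(-4, Mul(Add(-1, -11), Add(Mul(A, Add(-5, A)), -1))) = Add(-4, Mul(-12, Add(-1, Mul(A, Add(-5, A))))) = Add(-4, Add(12, Mul(-12, A, Add(-5, A)))) = Add(8, Mul(-12, A, Add(-5, A))))
Mul(B, Function('U')(-24, -6)) = Mul(-5604390, Add(8, Mul(-12, -24, Add(-5, -24)))) = Mul(-5604390, Add(8, Mul(-12, -24, -29))) = Mul(-5604390, Add(8, -8352)) = Mul(-5604390, -8344) = 46763030160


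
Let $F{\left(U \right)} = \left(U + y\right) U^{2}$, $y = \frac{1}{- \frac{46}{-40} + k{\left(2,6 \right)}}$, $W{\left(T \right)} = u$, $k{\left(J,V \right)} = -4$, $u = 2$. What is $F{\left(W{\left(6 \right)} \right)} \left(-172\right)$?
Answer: $- \frac{64672}{57} \approx -1134.6$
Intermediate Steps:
$W{\left(T \right)} = 2$
$y = - \frac{20}{57}$ ($y = \frac{1}{- \frac{46}{-40} - 4} = \frac{1}{\left(-46\right) \left(- \frac{1}{40}\right) - 4} = \frac{1}{\frac{23}{20} - 4} = \frac{1}{- \frac{57}{20}} = - \frac{20}{57} \approx -0.35088$)
$F{\left(U \right)} = U^{2} \left(- \frac{20}{57} + U\right)$ ($F{\left(U \right)} = \left(U - \frac{20}{57}\right) U^{2} = \left(- \frac{20}{57} + U\right) U^{2} = U^{2} \left(- \frac{20}{57} + U\right)$)
$F{\left(W{\left(6 \right)} \right)} \left(-172\right) = 2^{2} \left(- \frac{20}{57} + 2\right) \left(-172\right) = 4 \cdot \frac{94}{57} \left(-172\right) = \frac{376}{57} \left(-172\right) = - \frac{64672}{57}$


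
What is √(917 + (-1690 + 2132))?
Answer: 3*√151 ≈ 36.865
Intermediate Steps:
√(917 + (-1690 + 2132)) = √(917 + 442) = √1359 = 3*√151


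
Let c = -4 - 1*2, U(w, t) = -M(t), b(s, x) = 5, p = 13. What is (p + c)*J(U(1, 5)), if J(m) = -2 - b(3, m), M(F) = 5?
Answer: -49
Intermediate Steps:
U(w, t) = -5 (U(w, t) = -1*5 = -5)
c = -6 (c = -4 - 2 = -6)
J(m) = -7 (J(m) = -2 - 1*5 = -2 - 5 = -7)
(p + c)*J(U(1, 5)) = (13 - 6)*(-7) = 7*(-7) = -49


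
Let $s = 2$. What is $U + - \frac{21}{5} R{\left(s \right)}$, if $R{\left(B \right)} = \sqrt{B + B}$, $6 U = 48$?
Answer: $- \frac{2}{5} \approx -0.4$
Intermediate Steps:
$U = 8$ ($U = \frac{1}{6} \cdot 48 = 8$)
$R{\left(B \right)} = \sqrt{2} \sqrt{B}$ ($R{\left(B \right)} = \sqrt{2 B} = \sqrt{2} \sqrt{B}$)
$U + - \frac{21}{5} R{\left(s \right)} = 8 + - \frac{21}{5} \sqrt{2} \sqrt{2} = 8 + \left(-21\right) \frac{1}{5} \cdot 2 = 8 - \frac{42}{5} = - \frac{2}{5}$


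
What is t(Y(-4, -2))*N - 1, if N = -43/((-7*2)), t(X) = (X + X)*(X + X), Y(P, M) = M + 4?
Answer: 337/7 ≈ 48.143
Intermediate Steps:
Y(P, M) = 4 + M
t(X) = 4*X**2 (t(X) = (2*X)*(2*X) = 4*X**2)
N = 43/14 (N = -43/(-14) = -43*(-1/14) = 43/14 ≈ 3.0714)
t(Y(-4, -2))*N - 1 = (4*(4 - 2)**2)*(43/14) - 1 = (4*2**2)*(43/14) - 1 = (4*4)*(43/14) - 1 = 16*(43/14) - 1 = 344/7 - 1 = 337/7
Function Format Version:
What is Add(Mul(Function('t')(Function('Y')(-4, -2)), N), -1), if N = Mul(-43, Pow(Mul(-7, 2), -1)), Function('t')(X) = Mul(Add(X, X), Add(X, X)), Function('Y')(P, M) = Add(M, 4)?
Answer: Rational(337, 7) ≈ 48.143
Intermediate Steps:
Function('Y')(P, M) = Add(4, M)
Function('t')(X) = Mul(4, Pow(X, 2)) (Function('t')(X) = Mul(Mul(2, X), Mul(2, X)) = Mul(4, Pow(X, 2)))
N = Rational(43, 14) (N = Mul(-43, Pow(-14, -1)) = Mul(-43, Rational(-1, 14)) = Rational(43, 14) ≈ 3.0714)
Add(Mul(Function('t')(Function('Y')(-4, -2)), N), -1) = Add(Mul(Mul(4, Pow(Add(4, -2), 2)), Rational(43, 14)), -1) = Add(Mul(Mul(4, Pow(2, 2)), Rational(43, 14)), -1) = Add(Mul(Mul(4, 4), Rational(43, 14)), -1) = Add(Mul(16, Rational(43, 14)), -1) = Add(Rational(344, 7), -1) = Rational(337, 7)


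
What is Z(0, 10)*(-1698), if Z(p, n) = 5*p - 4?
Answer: 6792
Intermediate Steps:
Z(p, n) = -4 + 5*p
Z(0, 10)*(-1698) = (-4 + 5*0)*(-1698) = (-4 + 0)*(-1698) = -4*(-1698) = 6792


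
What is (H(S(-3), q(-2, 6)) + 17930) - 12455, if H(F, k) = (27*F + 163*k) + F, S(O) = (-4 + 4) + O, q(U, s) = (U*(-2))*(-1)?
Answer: 4739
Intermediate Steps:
q(U, s) = 2*U (q(U, s) = -2*U*(-1) = 2*U)
S(O) = O (S(O) = 0 + O = O)
H(F, k) = 28*F + 163*k
(H(S(-3), q(-2, 6)) + 17930) - 12455 = ((28*(-3) + 163*(2*(-2))) + 17930) - 12455 = ((-84 + 163*(-4)) + 17930) - 12455 = ((-84 - 652) + 17930) - 12455 = (-736 + 17930) - 12455 = 17194 - 12455 = 4739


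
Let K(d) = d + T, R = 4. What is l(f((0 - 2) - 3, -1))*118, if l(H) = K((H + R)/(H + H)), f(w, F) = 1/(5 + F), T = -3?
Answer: 649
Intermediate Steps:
K(d) = -3 + d (K(d) = d - 3 = -3 + d)
l(H) = -3 + (4 + H)/(2*H) (l(H) = -3 + (H + 4)/(H + H) = -3 + (4 + H)/((2*H)) = -3 + (4 + H)*(1/(2*H)) = -3 + (4 + H)/(2*H))
l(f((0 - 2) - 3, -1))*118 = (-5/2 + 2/(1/(5 - 1)))*118 = (-5/2 + 2/(1/4))*118 = (-5/2 + 2/(¼))*118 = (-5/2 + 2*4)*118 = (-5/2 + 8)*118 = (11/2)*118 = 649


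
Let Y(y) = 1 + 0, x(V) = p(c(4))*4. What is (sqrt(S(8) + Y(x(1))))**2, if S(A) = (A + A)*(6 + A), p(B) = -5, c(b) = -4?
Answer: 225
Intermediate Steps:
x(V) = -20 (x(V) = -5*4 = -20)
Y(y) = 1
S(A) = 2*A*(6 + A) (S(A) = (2*A)*(6 + A) = 2*A*(6 + A))
(sqrt(S(8) + Y(x(1))))**2 = (sqrt(2*8*(6 + 8) + 1))**2 = (sqrt(2*8*14 + 1))**2 = (sqrt(224 + 1))**2 = (sqrt(225))**2 = 15**2 = 225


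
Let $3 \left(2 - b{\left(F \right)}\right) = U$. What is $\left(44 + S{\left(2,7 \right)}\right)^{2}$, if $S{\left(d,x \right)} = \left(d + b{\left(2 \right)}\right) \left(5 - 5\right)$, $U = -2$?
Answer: $1936$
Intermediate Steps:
$b{\left(F \right)} = \frac{8}{3}$ ($b{\left(F \right)} = 2 - - \frac{2}{3} = 2 + \frac{2}{3} = \frac{8}{3}$)
$S{\left(d,x \right)} = 0$ ($S{\left(d,x \right)} = \left(d + \frac{8}{3}\right) \left(5 - 5\right) = \left(\frac{8}{3} + d\right) 0 = 0$)
$\left(44 + S{\left(2,7 \right)}\right)^{2} = \left(44 + 0\right)^{2} = 44^{2} = 1936$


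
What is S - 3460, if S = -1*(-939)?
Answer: -2521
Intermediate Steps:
S = 939
S - 3460 = 939 - 3460 = -2521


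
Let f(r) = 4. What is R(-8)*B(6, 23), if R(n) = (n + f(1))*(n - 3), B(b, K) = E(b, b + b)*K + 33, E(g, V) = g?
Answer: 7524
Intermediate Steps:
B(b, K) = 33 + K*b (B(b, K) = b*K + 33 = K*b + 33 = 33 + K*b)
R(n) = (-3 + n)*(4 + n) (R(n) = (n + 4)*(n - 3) = (4 + n)*(-3 + n) = (-3 + n)*(4 + n))
R(-8)*B(6, 23) = (-12 - 8 + (-8)**2)*(33 + 23*6) = (-12 - 8 + 64)*(33 + 138) = 44*171 = 7524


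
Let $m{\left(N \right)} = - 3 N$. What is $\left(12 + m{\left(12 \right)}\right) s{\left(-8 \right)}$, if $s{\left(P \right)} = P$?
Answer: $192$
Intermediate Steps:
$\left(12 + m{\left(12 \right)}\right) s{\left(-8 \right)} = \left(12 - 36\right) \left(-8\right) = \left(-24\right) \left(-8\right) = 192$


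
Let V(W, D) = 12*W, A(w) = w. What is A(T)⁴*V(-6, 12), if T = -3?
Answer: -5832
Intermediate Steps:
A(T)⁴*V(-6, 12) = (-3)⁴*(12*(-6)) = 81*(-72) = -5832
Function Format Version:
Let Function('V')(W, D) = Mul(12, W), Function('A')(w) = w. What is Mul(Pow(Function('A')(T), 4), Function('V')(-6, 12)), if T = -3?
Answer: -5832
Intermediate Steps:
Mul(Pow(Function('A')(T), 4), Function('V')(-6, 12)) = Mul(Pow(-3, 4), Mul(12, -6)) = Mul(81, -72) = -5832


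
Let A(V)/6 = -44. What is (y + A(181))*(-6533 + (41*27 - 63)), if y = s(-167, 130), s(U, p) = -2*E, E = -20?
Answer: 1229536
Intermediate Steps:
A(V) = -264 (A(V) = 6*(-44) = -264)
s(U, p) = 40 (s(U, p) = -2*(-20) = 40)
y = 40
(y + A(181))*(-6533 + (41*27 - 63)) = (40 - 264)*(-6533 + (41*27 - 63)) = -224*(-6533 + (1107 - 63)) = -224*(-6533 + 1044) = -224*(-5489) = 1229536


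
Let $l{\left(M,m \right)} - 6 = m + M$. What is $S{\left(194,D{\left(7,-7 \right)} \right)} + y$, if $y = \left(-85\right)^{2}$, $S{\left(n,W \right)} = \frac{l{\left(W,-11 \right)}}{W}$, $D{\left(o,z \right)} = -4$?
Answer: $\frac{28909}{4} \approx 7227.3$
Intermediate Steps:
$l{\left(M,m \right)} = 6 + M + m$ ($l{\left(M,m \right)} = 6 + \left(m + M\right) = 6 + \left(M + m\right) = 6 + M + m$)
$S{\left(n,W \right)} = \frac{-5 + W}{W}$ ($S{\left(n,W \right)} = \frac{6 + W - 11}{W} = \frac{-5 + W}{W}$)
$y = 7225$
$S{\left(194,D{\left(7,-7 \right)} \right)} + y = \frac{-5 - 4}{-4} + 7225 = \left(- \frac{1}{4}\right) \left(-9\right) + 7225 = \frac{9}{4} + 7225 = \frac{28909}{4}$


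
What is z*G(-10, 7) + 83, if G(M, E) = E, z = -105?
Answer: -652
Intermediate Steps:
z*G(-10, 7) + 83 = -105*7 + 83 = -735 + 83 = -652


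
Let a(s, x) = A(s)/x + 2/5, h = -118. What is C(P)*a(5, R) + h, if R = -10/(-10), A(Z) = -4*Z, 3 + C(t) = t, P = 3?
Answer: -118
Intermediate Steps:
C(t) = -3 + t
R = 1 (R = -10*(-1/10) = 1)
a(s, x) = 2/5 - 4*s/x (a(s, x) = (-4*s)/x + 2/5 = -4*s/x + 2*(1/5) = -4*s/x + 2/5 = 2/5 - 4*s/x)
C(P)*a(5, R) + h = (-3 + 3)*(2/5 - 4*5/1) - 118 = 0*(2/5 - 4*5*1) - 118 = 0*(2/5 - 20) - 118 = 0*(-98/5) - 118 = 0 - 118 = -118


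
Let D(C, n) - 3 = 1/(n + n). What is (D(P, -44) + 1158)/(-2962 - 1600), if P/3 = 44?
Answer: -102167/401456 ≈ -0.25449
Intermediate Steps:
P = 132 (P = 3*44 = 132)
D(C, n) = 3 + 1/(2*n) (D(C, n) = 3 + 1/(n + n) = 3 + 1/(2*n))
(D(P, -44) + 1158)/(-2962 - 1600) = ((3 + (½)/(-44)) + 1158)/(-2962 - 1600) = ((3 + (½)*(-1/44)) + 1158)/(-4562) = ((3 - 1/88) + 1158)*(-1/4562) = (263/88 + 1158)*(-1/4562) = (102167/88)*(-1/4562) = -102167/401456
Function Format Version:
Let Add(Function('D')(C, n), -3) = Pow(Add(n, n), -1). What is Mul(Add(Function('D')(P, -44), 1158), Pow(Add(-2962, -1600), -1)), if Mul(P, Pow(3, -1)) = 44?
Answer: Rational(-102167, 401456) ≈ -0.25449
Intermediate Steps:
P = 132 (P = Mul(3, 44) = 132)
Function('D')(C, n) = Add(3, Mul(Rational(1, 2), Pow(n, -1))) (Function('D')(C, n) = Add(3, Pow(Add(n, n), -1)) = Add(3, Pow(Mul(2, n), -1)) = Add(3, Mul(Rational(1, 2), Pow(n, -1))))
Mul(Add(Function('D')(P, -44), 1158), Pow(Add(-2962, -1600), -1)) = Mul(Add(Add(3, Mul(Rational(1, 2), Pow(-44, -1))), 1158), Pow(Add(-2962, -1600), -1)) = Mul(Add(Add(3, Mul(Rational(1, 2), Rational(-1, 44))), 1158), Pow(-4562, -1)) = Mul(Add(Add(3, Rational(-1, 88)), 1158), Rational(-1, 4562)) = Mul(Add(Rational(263, 88), 1158), Rational(-1, 4562)) = Mul(Rational(102167, 88), Rational(-1, 4562)) = Rational(-102167, 401456)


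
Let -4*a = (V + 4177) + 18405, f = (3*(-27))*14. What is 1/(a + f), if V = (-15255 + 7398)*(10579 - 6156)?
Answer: 4/34724393 ≈ 1.1519e-7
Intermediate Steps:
V = -34751511 (V = -7857*4423 = -34751511)
f = -1134 (f = -81*14 = -1134)
a = 34728929/4 (a = -((-34751511 + 4177) + 18405)/4 = -(-34747334 + 18405)/4 = -1/4*(-34728929) = 34728929/4 ≈ 8.6822e+6)
1/(a + f) = 1/(34728929/4 - 1134) = 1/(34724393/4) = 4/34724393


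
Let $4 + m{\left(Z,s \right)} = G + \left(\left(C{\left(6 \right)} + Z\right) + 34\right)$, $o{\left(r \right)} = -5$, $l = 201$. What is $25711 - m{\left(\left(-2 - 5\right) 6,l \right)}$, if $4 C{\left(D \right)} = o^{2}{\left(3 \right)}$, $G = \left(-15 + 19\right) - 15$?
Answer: $\frac{102911}{4} \approx 25728.0$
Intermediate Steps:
$G = -11$ ($G = 4 - 15 = -11$)
$C{\left(D \right)} = \frac{25}{4}$ ($C{\left(D \right)} = \frac{\left(-5\right)^{2}}{4} = \frac{1}{4} \cdot 25 = \frac{25}{4}$)
$m{\left(Z,s \right)} = \frac{101}{4} + Z$ ($m{\left(Z,s \right)} = -4 + \left(-11 + \left(\left(\frac{25}{4} + Z\right) + 34\right)\right) = -4 + \left(-11 + \left(\frac{161}{4} + Z\right)\right) = -4 + \left(\frac{117}{4} + Z\right) = \frac{101}{4} + Z$)
$25711 - m{\left(\left(-2 - 5\right) 6,l \right)} = 25711 - \left(\frac{101}{4} + \left(-2 - 5\right) 6\right) = 25711 - \left(\frac{101}{4} - 42\right) = 25711 - - \frac{67}{4} = 25711 + \frac{67}{4} = \frac{102911}{4}$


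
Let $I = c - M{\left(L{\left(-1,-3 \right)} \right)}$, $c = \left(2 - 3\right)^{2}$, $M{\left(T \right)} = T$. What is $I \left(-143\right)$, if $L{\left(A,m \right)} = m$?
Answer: $-572$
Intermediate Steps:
$c = 1$ ($c = \left(-1\right)^{2} = 1$)
$I = 4$ ($I = 1 - -3 = 1 + 3 = 4$)
$I \left(-143\right) = 4 \left(-143\right) = -572$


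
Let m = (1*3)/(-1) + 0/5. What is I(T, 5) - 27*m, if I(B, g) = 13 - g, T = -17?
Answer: 89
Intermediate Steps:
m = -3 (m = 3*(-1) + 0*(⅕) = -3 + 0 = -3)
I(T, 5) - 27*m = (13 - 1*5) - 27*(-3) = (13 - 5) - 1*(-81) = 8 + 81 = 89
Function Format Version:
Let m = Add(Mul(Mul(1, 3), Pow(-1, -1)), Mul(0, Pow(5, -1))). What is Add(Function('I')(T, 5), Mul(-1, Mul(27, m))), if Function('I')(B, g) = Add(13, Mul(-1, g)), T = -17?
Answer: 89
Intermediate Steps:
m = -3 (m = Add(Mul(3, -1), Mul(0, Rational(1, 5))) = Add(-3, 0) = -3)
Add(Function('I')(T, 5), Mul(-1, Mul(27, m))) = Add(Add(13, Mul(-1, 5)), Mul(-1, Mul(27, -3))) = Add(Add(13, -5), Mul(-1, -81)) = Add(8, 81) = 89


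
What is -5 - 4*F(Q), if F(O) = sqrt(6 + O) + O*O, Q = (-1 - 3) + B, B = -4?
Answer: -261 - 4*I*sqrt(2) ≈ -261.0 - 5.6569*I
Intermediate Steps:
Q = -8 (Q = (-1 - 3) - 4 = -4 - 4 = -8)
F(O) = O**2 + sqrt(6 + O) (F(O) = sqrt(6 + O) + O**2 = O**2 + sqrt(6 + O))
-5 - 4*F(Q) = -5 - 4*((-8)**2 + sqrt(6 - 8)) = -5 - 4*(64 + sqrt(-2)) = -5 - 4*(64 + I*sqrt(2)) = -5 + (-256 - 4*I*sqrt(2)) = -261 - 4*I*sqrt(2)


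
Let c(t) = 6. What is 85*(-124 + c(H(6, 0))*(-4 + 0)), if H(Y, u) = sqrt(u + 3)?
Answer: -12580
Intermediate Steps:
H(Y, u) = sqrt(3 + u)
85*(-124 + c(H(6, 0))*(-4 + 0)) = 85*(-124 + 6*(-4 + 0)) = 85*(-124 + 6*(-4)) = 85*(-124 - 24) = 85*(-148) = -12580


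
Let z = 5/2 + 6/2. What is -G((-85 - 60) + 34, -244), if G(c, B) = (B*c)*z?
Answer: -148962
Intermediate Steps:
z = 11/2 (z = 5*(½) + 6*(½) = 5/2 + 3 = 11/2 ≈ 5.5000)
G(c, B) = 11*B*c/2 (G(c, B) = (B*c)*(11/2) = 11*B*c/2)
-G((-85 - 60) + 34, -244) = -11*(-244)*((-85 - 60) + 34)/2 = -11*(-244)*(-145 + 34)/2 = -11*(-244)*(-111)/2 = -1*148962 = -148962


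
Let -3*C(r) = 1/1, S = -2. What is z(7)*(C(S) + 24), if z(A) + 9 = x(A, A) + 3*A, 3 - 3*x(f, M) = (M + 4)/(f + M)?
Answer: 37985/126 ≈ 301.47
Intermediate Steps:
C(r) = -⅓ (C(r) = -⅓/1 = -⅓*1 = -⅓)
x(f, M) = 1 - (4 + M)/(3*(M + f)) (x(f, M) = 1 - (M + 4)/(3*(f + M)) = 1 - (4 + M)/(3*(M + f)))
z(A) = -9 + 3*A + (-4/3 + 5*A/3)/(2*A) (z(A) = -9 + ((-4/3 + A + 2*A/3)/(A + A) + 3*A) = -9 + ((-4/3 + 5*A/3)/((2*A)) + 3*A) = -9 + ((1/(2*A))*(-4/3 + 5*A/3) + 3*A) = -9 + ((-4/3 + 5*A/3)/(2*A) + 3*A) = -9 + (3*A + (-4/3 + 5*A/3)/(2*A)) = -9 + 3*A + (-4/3 + 5*A/3)/(2*A))
z(7)*(C(S) + 24) = (-49/6 + 3*7 - ⅔/7)*(-⅓ + 24) = (-49/6 + 21 - ⅔*⅐)*(71/3) = (-49/6 + 21 - 2/21)*(71/3) = (535/42)*(71/3) = 37985/126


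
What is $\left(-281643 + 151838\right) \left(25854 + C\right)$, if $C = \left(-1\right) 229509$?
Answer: $26435437275$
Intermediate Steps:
$C = -229509$
$\left(-281643 + 151838\right) \left(25854 + C\right) = \left(-281643 + 151838\right) \left(25854 - 229509\right) = \left(-129805\right) \left(-203655\right) = 26435437275$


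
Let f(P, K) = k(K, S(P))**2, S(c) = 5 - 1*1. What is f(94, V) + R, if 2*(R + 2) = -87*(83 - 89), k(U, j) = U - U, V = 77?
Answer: 259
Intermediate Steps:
S(c) = 4 (S(c) = 5 - 1 = 4)
k(U, j) = 0
f(P, K) = 0 (f(P, K) = 0**2 = 0)
R = 259 (R = -2 + (-87*(83 - 89))/2 = -2 + (-87*(-6))/2 = -2 + (1/2)*522 = -2 + 261 = 259)
f(94, V) + R = 0 + 259 = 259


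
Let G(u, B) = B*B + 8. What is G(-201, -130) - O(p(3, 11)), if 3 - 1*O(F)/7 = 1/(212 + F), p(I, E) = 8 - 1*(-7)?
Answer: 3833356/227 ≈ 16887.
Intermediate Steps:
p(I, E) = 15 (p(I, E) = 8 + 7 = 15)
G(u, B) = 8 + B**2 (G(u, B) = B**2 + 8 = 8 + B**2)
O(F) = 21 - 7/(212 + F)
G(-201, -130) - O(p(3, 11)) = (8 + (-130)**2) - 7*(635 + 3*15)/(212 + 15) = (8 + 16900) - 7*(635 + 45)/227 = 16908 - 7*680/227 = 16908 - 1*4760/227 = 16908 - 4760/227 = 3833356/227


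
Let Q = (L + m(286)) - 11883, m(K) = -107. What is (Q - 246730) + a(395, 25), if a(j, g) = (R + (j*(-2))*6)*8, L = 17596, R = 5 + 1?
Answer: -278996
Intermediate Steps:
R = 6
a(j, g) = 48 - 96*j (a(j, g) = (6 + (j*(-2))*6)*8 = (6 - 2*j*6)*8 = (6 - 12*j)*8 = 48 - 96*j)
Q = 5606 (Q = (17596 - 107) - 11883 = 17489 - 11883 = 5606)
(Q - 246730) + a(395, 25) = (5606 - 246730) + (48 - 96*395) = -241124 + (48 - 37920) = -241124 - 37872 = -278996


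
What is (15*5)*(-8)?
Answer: -600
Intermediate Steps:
(15*5)*(-8) = 75*(-8) = -600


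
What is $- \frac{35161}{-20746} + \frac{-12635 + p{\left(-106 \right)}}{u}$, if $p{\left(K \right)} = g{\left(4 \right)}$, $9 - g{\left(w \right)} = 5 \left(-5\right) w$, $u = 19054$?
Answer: $\frac{205046649}{197647142} \approx 1.0374$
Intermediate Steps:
$g{\left(w \right)} = 9 + 25 w$ ($g{\left(w \right)} = 9 - 5 \left(-5\right) w = 9 - - 25 w = 9 + 25 w$)
$p{\left(K \right)} = 109$ ($p{\left(K \right)} = 9 + 25 \cdot 4 = 9 + 100 = 109$)
$- \frac{35161}{-20746} + \frac{-12635 + p{\left(-106 \right)}}{u} = - \frac{35161}{-20746} + \frac{-12635 + 109}{19054} = \left(-35161\right) \left(- \frac{1}{20746}\right) - \frac{6263}{9527} = \frac{35161}{20746} - \frac{6263}{9527} = \frac{205046649}{197647142}$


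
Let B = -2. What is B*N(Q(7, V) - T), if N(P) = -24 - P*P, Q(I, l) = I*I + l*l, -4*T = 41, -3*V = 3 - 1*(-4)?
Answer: 5455345/648 ≈ 8418.8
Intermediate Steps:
V = -7/3 (V = -(3 - 1*(-4))/3 = -(3 + 4)/3 = -1/3*7 = -7/3 ≈ -2.3333)
T = -41/4 (T = -1/4*41 = -41/4 ≈ -10.250)
Q(I, l) = I**2 + l**2
N(P) = -24 - P**2
B*N(Q(7, V) - T) = -2*(-24 - ((7**2 + (-7/3)**2) - 1*(-41/4))**2) = -2*(-24 - ((49 + 49/9) + 41/4)**2) = -2*(-24 - (490/9 + 41/4)**2) = -2*(-24 - (2329/36)**2) = -2*(-24 - 1*5424241/1296) = -2*(-24 - 5424241/1296) = -2*(-5455345/1296) = 5455345/648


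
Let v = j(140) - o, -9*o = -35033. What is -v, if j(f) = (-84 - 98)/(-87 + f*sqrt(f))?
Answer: 95865529729/24627879 + 50960*sqrt(35)/2736431 ≈ 3892.7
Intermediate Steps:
o = 35033/9 (o = -1/9*(-35033) = 35033/9 ≈ 3892.6)
j(f) = -182/(-87 + f**(3/2))
v = -35033/9 - 182/(-87 + 280*sqrt(35)) (v = -182/(-87 + 140**(3/2)) - 1*35033/9 = -182/(-87 + 280*sqrt(35)) - 35033/9 = -35033/9 - 182/(-87 + 280*sqrt(35)) ≈ -3892.7)
-v = -(-95865529729/24627879 - 50960*sqrt(35)/2736431) = 95865529729/24627879 + 50960*sqrt(35)/2736431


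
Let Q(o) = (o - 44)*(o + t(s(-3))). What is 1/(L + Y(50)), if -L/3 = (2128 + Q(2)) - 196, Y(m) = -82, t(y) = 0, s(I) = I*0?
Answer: -1/5626 ≈ -0.00017775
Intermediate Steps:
s(I) = 0
Q(o) = o*(-44 + o) (Q(o) = (o - 44)*(o + 0) = (-44 + o)*o = o*(-44 + o))
L = -5544 (L = -3*((2128 + 2*(-44 + 2)) - 196) = -3*((2128 + 2*(-42)) - 196) = -3*((2128 - 84) - 196) = -3*(2044 - 196) = -3*1848 = -5544)
1/(L + Y(50)) = 1/(-5544 - 82) = 1/(-5626) = -1/5626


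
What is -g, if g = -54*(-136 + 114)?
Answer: -1188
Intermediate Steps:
g = 1188 (g = -54*(-22) = 1188)
-g = -1*1188 = -1188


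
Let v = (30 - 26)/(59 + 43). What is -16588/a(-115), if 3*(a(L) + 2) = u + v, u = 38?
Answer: -1268982/817 ≈ -1553.2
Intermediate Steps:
v = 2/51 (v = 4/102 = 4*(1/102) = 2/51 ≈ 0.039216)
a(L) = 1634/153 (a(L) = -2 + (38 + 2/51)/3 = -2 + (⅓)*(1940/51) = -2 + 1940/153 = 1634/153)
-16588/a(-115) = -16588/1634/153 = -16588*153/1634 = -1268982/817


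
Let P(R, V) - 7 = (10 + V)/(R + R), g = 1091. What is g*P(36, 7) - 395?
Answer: 539971/72 ≈ 7499.6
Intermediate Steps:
P(R, V) = 7 + (10 + V)/(2*R) (P(R, V) = 7 + (10 + V)/(R + R) = 7 + (10 + V)/((2*R)) = 7 + (10 + V)*(1/(2*R)) = 7 + (10 + V)/(2*R))
g*P(36, 7) - 395 = 1091*((½)*(10 + 7 + 14*36)/36) - 395 = 1091*((½)*(1/36)*(10 + 7 + 504)) - 395 = 1091*((½)*(1/36)*521) - 395 = 1091*(521/72) - 395 = 568411/72 - 395 = 539971/72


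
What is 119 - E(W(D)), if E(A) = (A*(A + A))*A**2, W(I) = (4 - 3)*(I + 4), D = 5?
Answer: -13003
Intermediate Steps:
W(I) = 4 + I (W(I) = 1*(4 + I) = 4 + I)
E(A) = 2*A**4 (E(A) = (A*(2*A))*A**2 = (2*A**2)*A**2 = 2*A**4)
119 - E(W(D)) = 119 - 2*(4 + 5)**4 = 119 - 2*9**4 = 119 - 2*6561 = 119 - 1*13122 = 119 - 13122 = -13003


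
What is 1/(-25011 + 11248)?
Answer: -1/13763 ≈ -7.2659e-5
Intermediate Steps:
1/(-25011 + 11248) = 1/(-13763) = -1/13763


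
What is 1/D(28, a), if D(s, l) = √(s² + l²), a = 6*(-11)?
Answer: √1285/2570 ≈ 0.013948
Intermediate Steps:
a = -66
D(s, l) = √(l² + s²)
1/D(28, a) = 1/(√((-66)² + 28²)) = 1/(√(4356 + 784)) = 1/(√5140) = 1/(2*√1285) = √1285/2570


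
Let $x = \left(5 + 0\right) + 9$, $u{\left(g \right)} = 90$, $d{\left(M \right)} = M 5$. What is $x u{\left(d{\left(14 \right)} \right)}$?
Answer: $1260$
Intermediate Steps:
$d{\left(M \right)} = 5 M$
$x = 14$ ($x = 5 + 9 = 14$)
$x u{\left(d{\left(14 \right)} \right)} = 14 \cdot 90 = 1260$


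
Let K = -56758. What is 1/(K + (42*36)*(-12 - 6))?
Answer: -1/83974 ≈ -1.1908e-5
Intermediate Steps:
1/(K + (42*36)*(-12 - 6)) = 1/(-56758 + (42*36)*(-12 - 6)) = 1/(-56758 + 1512*(-18)) = 1/(-56758 - 27216) = 1/(-83974) = -1/83974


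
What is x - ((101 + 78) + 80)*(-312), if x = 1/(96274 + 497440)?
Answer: 47976840913/593714 ≈ 80808.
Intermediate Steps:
x = 1/593714 ≈ 1.6843e-6
x - ((101 + 78) + 80)*(-312) = 1/593714 - ((101 + 78) + 80)*(-312) = 1/593714 - (179 + 80)*(-312) = 1/593714 - 259*(-312) = 1/593714 - 1*(-80808) = 1/593714 + 80808 = 47976840913/593714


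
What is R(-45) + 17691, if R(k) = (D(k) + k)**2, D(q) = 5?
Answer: 19291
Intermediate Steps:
R(k) = (5 + k)**2
R(-45) + 17691 = (5 - 45)**2 + 17691 = (-40)**2 + 17691 = 1600 + 17691 = 19291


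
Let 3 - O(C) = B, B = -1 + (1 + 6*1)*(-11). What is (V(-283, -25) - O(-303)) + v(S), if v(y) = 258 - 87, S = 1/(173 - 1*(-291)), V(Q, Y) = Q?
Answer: -193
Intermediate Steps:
B = -78 (B = -1 + (1 + 6)*(-11) = -1 + 7*(-11) = -1 - 77 = -78)
S = 1/464 (S = 1/(173 + 291) = 1/464 ≈ 0.0021552)
v(y) = 171
O(C) = 81 (O(C) = 3 - 1*(-78) = 3 + 78 = 81)
(V(-283, -25) - O(-303)) + v(S) = (-283 - 1*81) + 171 = (-283 - 81) + 171 = -364 + 171 = -193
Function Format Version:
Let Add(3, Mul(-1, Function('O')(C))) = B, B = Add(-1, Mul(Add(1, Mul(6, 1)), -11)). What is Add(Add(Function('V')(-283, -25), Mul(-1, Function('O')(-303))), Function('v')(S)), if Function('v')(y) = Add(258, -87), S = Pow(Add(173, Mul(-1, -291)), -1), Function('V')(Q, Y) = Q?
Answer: -193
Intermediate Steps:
B = -78 (B = Add(-1, Mul(Add(1, 6), -11)) = Add(-1, Mul(7, -11)) = Add(-1, -77) = -78)
S = Rational(1, 464) (S = Pow(Add(173, 291), -1) = Pow(464, -1) = Rational(1, 464) ≈ 0.0021552)
Function('v')(y) = 171
Function('O')(C) = 81 (Function('O')(C) = Add(3, Mul(-1, -78)) = Add(3, 78) = 81)
Add(Add(Function('V')(-283, -25), Mul(-1, Function('O')(-303))), Function('v')(S)) = Add(Add(-283, Mul(-1, 81)), 171) = Add(Add(-283, -81), 171) = Add(-364, 171) = -193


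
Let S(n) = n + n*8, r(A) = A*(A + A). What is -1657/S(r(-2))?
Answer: -1657/72 ≈ -23.014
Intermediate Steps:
r(A) = 2*A² (r(A) = A*(2*A) = 2*A²)
S(n) = 9*n (S(n) = n + 8*n = 9*n)
-1657/S(r(-2)) = -1657/(9*(2*(-2)²)) = -1657/(9*(2*4)) = -1657/(9*8) = -1657/72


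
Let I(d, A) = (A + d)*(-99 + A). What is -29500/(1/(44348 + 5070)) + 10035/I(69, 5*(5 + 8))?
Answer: -6641878046035/4556 ≈ -1.4578e+9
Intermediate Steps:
I(d, A) = (-99 + A)*(A + d)
-29500/(1/(44348 + 5070)) + 10035/I(69, 5*(5 + 8)) = -29500/(1/(44348 + 5070)) + 10035/((5*(5 + 8))² - 495*(5 + 8) - 99*69 + (5*(5 + 8))*69) = -29500/(1/49418) + 10035/((5*13)² - 495*13 - 6831 + (5*13)*69) = -29500/1/49418 + 10035/(65² - 99*65 - 6831 + 65*69) = -29500*49418 + 10035/(4225 - 6435 - 6831 + 4485) = -1457831000 + 10035/(-4556) = -1457831000 + 10035*(-1/4556) = -1457831000 - 10035/4556 = -6641878046035/4556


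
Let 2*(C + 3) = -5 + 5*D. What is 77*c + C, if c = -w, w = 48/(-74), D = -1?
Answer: 1552/37 ≈ 41.946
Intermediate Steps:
w = -24/37 (w = 48*(-1/74) = -24/37 ≈ -0.64865)
C = -8 (C = -3 + (-5 + 5*(-1))/2 = -3 + (-5 - 5)/2 = -3 + (½)*(-10) = -3 - 5 = -8)
c = 24/37 (c = -1*(-24/37) = 24/37 ≈ 0.64865)
77*c + C = 77*(24/37) - 8 = 1848/37 - 8 = 1552/37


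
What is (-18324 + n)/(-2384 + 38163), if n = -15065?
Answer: -33389/35779 ≈ -0.93320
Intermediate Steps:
(-18324 + n)/(-2384 + 38163) = (-18324 - 15065)/(-2384 + 38163) = -33389/35779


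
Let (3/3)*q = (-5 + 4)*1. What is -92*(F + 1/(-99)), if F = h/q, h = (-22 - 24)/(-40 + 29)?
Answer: 38180/99 ≈ 385.66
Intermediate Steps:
q = -1 (q = (-5 + 4)*1 = -1*1 = -1)
h = 46/11 (h = -46/(-11) = -46*(-1/11) = 46/11 ≈ 4.1818)
F = -46/11 (F = (46/11)/(-1) = (46/11)*(-1) = -46/11 ≈ -4.1818)
-92*(F + 1/(-99)) = -92*(-46/11 + 1/(-99)) = -92*(-46/11 - 1/99) = -92*(-415/99) = 38180/99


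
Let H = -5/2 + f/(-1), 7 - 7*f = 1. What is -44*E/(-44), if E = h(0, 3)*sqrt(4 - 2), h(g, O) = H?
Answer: -47*sqrt(2)/14 ≈ -4.7477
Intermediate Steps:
f = 6/7 (f = 1 - 1/7*1 = 1 - 1/7 = 6/7 ≈ 0.85714)
H = -47/14 (H = -5/2 + (6/7)/(-1) = -5*1/2 + (6/7)*(-1) = -5/2 - 6/7 = -47/14 ≈ -3.3571)
h(g, O) = -47/14
E = -47*sqrt(2)/14 (E = -47*sqrt(4 - 2)/14 = -47*sqrt(2)/14 ≈ -4.7477)
-44*E/(-44) = -(-1034)*sqrt(2)/7/(-44) = (1034*sqrt(2)/7)*(-1/44) = -47*sqrt(2)/14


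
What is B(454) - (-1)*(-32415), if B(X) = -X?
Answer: -32869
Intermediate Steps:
B(454) - (-1)*(-32415) = -1*454 - (-1)*(-32415) = -454 - 1*32415 = -454 - 32415 = -32869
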